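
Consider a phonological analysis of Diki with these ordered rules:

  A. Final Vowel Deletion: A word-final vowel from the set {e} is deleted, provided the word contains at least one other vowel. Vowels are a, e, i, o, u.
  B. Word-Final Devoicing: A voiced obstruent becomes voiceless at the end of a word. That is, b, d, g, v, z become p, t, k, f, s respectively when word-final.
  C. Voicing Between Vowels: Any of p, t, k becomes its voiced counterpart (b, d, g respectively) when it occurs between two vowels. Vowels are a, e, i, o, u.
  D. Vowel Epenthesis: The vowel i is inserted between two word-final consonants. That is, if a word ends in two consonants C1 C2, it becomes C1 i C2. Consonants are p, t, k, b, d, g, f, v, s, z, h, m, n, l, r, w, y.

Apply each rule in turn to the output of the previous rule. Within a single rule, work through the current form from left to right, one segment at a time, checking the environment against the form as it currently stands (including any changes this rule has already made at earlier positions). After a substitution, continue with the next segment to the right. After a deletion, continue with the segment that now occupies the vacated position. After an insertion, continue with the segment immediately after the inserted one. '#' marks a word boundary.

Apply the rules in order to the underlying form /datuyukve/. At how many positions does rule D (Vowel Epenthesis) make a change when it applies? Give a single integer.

A Final Vowel Deletion: [datuyukve] → [datuyukv]
B Word-Final Devoicing: [datuyukv] → [datuyukf]
C Voicing Between Vowels: [datuyukf] → [daduyukf]
D Vowel Epenthesis: [daduyukf] → [daduyukif]
Rule D changed 1 position(s).

1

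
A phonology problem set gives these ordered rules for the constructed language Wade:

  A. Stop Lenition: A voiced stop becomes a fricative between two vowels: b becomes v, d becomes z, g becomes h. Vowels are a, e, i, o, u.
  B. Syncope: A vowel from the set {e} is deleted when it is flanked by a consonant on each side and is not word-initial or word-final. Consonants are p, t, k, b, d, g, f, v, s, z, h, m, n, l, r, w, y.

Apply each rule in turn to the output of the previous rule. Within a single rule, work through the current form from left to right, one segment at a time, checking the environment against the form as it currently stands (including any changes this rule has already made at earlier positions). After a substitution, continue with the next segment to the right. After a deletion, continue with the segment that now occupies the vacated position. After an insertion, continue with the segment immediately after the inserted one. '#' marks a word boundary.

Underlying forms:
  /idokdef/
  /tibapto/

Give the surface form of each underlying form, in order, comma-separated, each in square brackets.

[izokdf], [tivapto]

/idokdef/:
  A Stop Lenition: [idokdef] → [izokdef]
  B Syncope: [izokdef] → [izokdf]
/tibapto/:
  A Stop Lenition: [tibapto] → [tivapto]
  B Syncope: no change — [tivapto]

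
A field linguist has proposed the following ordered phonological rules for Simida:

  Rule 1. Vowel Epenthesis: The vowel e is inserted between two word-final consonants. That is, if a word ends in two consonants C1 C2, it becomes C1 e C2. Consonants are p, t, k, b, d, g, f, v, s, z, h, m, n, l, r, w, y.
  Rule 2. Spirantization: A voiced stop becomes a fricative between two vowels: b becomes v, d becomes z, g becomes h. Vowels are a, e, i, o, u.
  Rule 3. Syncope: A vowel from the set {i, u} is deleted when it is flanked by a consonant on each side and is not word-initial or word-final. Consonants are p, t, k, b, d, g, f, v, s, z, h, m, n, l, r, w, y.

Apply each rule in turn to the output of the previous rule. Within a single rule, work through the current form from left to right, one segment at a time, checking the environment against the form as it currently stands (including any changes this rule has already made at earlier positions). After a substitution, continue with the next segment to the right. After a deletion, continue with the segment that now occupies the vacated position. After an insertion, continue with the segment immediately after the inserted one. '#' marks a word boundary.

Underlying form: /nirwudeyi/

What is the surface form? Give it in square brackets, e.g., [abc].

[nrwzeyi]

Rule 1 Vowel Epenthesis: no change — [nirwudeyi]
Rule 2 Spirantization: [nirwudeyi] → [nirwuzeyi]
Rule 3 Syncope: [nirwuzeyi] → [nrwzeyi]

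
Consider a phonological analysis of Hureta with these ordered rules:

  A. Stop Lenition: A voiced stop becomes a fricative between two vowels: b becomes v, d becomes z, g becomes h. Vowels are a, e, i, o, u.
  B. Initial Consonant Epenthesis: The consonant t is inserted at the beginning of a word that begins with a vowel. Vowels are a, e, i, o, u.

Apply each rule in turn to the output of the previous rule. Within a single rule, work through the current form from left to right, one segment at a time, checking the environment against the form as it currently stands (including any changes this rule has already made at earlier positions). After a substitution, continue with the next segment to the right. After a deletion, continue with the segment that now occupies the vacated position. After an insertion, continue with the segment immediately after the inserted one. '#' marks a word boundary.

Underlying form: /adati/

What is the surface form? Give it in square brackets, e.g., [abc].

[tazati]

A Stop Lenition: [adati] → [azati]
B Initial Consonant Epenthesis: [azati] → [tazati]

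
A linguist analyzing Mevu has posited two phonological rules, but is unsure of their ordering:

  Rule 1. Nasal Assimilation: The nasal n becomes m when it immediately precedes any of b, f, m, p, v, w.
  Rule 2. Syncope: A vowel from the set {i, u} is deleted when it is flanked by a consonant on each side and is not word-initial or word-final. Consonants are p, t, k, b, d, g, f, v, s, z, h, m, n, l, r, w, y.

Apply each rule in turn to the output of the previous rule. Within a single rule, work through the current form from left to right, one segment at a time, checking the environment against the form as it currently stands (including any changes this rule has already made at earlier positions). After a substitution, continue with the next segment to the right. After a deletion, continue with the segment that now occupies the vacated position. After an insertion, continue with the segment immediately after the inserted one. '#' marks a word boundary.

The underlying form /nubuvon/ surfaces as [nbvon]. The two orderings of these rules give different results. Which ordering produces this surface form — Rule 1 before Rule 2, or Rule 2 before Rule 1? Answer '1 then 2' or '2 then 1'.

1 then 2

Order 1 then 2:
  1 Nasal Assimilation: no change — [nubuvon]
  2 Syncope: [nubuvon] → [nbvon]
  result: [nbvon]
Order 2 then 1:
  2 Syncope: [nubuvon] → [nbvon]
  1 Nasal Assimilation: [nbvon] → [mbvon]
  result: [mbvon]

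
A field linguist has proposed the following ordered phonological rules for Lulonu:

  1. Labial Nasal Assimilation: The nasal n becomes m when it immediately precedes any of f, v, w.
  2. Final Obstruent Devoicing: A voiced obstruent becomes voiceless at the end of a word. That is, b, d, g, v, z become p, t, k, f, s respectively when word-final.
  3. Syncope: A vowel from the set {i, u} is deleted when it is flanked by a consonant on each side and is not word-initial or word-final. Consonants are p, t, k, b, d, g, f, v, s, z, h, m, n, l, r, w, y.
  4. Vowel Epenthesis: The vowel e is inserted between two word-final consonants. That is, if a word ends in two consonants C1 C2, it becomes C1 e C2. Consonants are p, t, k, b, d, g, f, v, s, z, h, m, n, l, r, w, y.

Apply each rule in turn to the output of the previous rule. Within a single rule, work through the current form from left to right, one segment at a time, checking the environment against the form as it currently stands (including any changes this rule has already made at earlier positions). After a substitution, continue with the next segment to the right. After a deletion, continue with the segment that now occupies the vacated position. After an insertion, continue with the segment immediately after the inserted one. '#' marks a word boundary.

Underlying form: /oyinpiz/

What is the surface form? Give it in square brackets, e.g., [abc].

1 Labial Nasal Assimilation: no change — [oyinpiz]
2 Final Obstruent Devoicing: [oyinpiz] → [oyinpis]
3 Syncope: [oyinpis] → [oynps]
4 Vowel Epenthesis: [oynps] → [oynpes]

[oynpes]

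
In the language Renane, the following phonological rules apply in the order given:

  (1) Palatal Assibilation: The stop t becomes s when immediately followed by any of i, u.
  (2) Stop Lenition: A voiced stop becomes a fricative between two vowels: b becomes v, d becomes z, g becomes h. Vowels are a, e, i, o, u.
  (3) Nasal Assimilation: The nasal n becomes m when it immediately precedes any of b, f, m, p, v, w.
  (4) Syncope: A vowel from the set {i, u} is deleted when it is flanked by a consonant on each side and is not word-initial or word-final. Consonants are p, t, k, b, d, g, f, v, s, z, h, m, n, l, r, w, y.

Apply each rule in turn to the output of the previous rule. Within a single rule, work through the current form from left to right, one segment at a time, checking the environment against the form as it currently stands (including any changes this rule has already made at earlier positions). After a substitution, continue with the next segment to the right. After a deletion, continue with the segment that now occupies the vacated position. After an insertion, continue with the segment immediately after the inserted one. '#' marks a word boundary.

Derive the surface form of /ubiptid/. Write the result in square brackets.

[uvpsd]

(1) Palatal Assibilation: [ubiptid] → [ubipsid]
(2) Stop Lenition: [ubipsid] → [uvipsid]
(3) Nasal Assimilation: no change — [uvipsid]
(4) Syncope: [uvipsid] → [uvpsd]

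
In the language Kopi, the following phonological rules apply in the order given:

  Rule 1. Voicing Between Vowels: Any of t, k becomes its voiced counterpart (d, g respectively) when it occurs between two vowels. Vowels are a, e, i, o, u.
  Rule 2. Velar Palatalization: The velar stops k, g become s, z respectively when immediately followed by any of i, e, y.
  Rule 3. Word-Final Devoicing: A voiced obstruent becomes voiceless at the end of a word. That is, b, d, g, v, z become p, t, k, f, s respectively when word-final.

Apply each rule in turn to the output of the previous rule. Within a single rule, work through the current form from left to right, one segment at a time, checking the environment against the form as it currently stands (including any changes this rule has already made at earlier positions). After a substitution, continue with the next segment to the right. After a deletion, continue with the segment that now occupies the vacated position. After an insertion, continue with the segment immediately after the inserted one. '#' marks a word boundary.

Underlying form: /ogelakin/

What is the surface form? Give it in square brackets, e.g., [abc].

[ozelazin]

Rule 1 Voicing Between Vowels: [ogelakin] → [ogelagin]
Rule 2 Velar Palatalization: [ogelagin] → [ozelazin]
Rule 3 Word-Final Devoicing: no change — [ozelazin]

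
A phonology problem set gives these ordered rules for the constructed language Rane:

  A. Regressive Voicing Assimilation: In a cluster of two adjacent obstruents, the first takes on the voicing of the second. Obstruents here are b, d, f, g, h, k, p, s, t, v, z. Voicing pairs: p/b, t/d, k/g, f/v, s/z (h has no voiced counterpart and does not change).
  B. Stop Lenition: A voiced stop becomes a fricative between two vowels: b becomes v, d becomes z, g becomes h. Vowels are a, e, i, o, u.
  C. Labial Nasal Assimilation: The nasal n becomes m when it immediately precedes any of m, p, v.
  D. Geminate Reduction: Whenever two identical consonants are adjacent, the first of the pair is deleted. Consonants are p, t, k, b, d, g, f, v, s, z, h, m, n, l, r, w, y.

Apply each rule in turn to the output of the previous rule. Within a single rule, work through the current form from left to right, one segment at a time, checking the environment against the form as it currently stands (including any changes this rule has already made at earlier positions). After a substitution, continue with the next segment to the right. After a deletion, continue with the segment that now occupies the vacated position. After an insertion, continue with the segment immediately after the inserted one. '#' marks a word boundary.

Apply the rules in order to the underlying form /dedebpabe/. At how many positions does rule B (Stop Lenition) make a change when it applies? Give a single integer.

A Regressive Voicing Assimilation: [dedebpabe] → [dedeppabe]
B Stop Lenition: [dedeppabe] → [dezeppave]
C Labial Nasal Assimilation: no change — [dezeppave]
D Geminate Reduction: [dezeppave] → [dezepave]
Rule B changed 2 position(s).

2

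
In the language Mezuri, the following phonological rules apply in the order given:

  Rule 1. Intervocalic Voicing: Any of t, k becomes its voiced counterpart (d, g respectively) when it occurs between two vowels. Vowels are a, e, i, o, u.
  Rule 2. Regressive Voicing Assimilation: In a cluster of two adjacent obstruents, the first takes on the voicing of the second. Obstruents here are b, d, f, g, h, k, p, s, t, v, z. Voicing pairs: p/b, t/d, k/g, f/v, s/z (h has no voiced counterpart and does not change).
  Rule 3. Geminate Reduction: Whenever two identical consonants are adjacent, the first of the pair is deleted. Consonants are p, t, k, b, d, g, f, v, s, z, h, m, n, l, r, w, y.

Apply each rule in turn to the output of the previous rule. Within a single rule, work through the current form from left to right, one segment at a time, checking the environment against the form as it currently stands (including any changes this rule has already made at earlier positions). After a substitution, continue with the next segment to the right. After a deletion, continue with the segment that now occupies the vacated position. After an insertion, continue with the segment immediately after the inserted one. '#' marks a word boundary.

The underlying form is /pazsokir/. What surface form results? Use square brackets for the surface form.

Rule 1 Intervocalic Voicing: [pazsokir] → [pazsogir]
Rule 2 Regressive Voicing Assimilation: [pazsogir] → [passogir]
Rule 3 Geminate Reduction: [passogir] → [pasogir]

[pasogir]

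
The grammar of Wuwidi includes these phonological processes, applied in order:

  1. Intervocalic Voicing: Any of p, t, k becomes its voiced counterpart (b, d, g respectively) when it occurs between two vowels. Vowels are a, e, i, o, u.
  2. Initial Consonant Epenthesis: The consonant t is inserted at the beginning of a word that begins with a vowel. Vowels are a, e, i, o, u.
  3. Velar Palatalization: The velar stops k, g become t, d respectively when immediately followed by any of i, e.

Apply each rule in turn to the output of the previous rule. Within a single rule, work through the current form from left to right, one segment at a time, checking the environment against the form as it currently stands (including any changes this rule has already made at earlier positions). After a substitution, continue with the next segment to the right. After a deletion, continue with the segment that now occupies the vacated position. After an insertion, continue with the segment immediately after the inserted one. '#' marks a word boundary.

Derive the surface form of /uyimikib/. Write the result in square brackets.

1 Intervocalic Voicing: [uyimikib] → [uyimigib]
2 Initial Consonant Epenthesis: [uyimigib] → [tuyimigib]
3 Velar Palatalization: [tuyimigib] → [tuyimidib]

[tuyimidib]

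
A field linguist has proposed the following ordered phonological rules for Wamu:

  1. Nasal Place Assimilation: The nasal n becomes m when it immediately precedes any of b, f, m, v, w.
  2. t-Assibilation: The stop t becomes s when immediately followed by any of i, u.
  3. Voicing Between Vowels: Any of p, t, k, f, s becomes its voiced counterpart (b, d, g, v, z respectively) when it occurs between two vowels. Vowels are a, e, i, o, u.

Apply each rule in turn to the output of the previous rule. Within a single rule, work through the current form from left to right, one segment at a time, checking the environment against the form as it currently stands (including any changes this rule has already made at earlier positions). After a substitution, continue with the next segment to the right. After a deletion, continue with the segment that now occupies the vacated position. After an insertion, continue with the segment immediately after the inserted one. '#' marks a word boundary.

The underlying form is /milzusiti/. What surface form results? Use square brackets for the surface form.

[milzuzizi]

1 Nasal Place Assimilation: no change — [milzusiti]
2 t-Assibilation: [milzusiti] → [milzusisi]
3 Voicing Between Vowels: [milzusisi] → [milzuzizi]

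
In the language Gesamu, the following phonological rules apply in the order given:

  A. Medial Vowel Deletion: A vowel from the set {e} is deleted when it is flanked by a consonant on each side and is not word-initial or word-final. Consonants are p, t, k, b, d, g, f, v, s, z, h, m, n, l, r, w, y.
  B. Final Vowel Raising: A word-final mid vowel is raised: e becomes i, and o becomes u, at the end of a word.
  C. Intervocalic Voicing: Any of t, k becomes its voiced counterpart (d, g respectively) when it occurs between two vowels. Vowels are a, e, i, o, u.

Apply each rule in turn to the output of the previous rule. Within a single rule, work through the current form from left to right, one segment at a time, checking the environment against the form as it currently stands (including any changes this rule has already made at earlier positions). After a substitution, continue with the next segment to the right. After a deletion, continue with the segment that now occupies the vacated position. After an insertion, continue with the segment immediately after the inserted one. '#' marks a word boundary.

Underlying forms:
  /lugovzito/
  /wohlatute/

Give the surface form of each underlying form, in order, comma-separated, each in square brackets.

/lugovzito/:
  A Medial Vowel Deletion: no change — [lugovzito]
  B Final Vowel Raising: [lugovzito] → [lugovzitu]
  C Intervocalic Voicing: [lugovzitu] → [lugovzidu]
/wohlatute/:
  A Medial Vowel Deletion: no change — [wohlatute]
  B Final Vowel Raising: [wohlatute] → [wohlatuti]
  C Intervocalic Voicing: [wohlatuti] → [wohladudi]

[lugovzidu], [wohladudi]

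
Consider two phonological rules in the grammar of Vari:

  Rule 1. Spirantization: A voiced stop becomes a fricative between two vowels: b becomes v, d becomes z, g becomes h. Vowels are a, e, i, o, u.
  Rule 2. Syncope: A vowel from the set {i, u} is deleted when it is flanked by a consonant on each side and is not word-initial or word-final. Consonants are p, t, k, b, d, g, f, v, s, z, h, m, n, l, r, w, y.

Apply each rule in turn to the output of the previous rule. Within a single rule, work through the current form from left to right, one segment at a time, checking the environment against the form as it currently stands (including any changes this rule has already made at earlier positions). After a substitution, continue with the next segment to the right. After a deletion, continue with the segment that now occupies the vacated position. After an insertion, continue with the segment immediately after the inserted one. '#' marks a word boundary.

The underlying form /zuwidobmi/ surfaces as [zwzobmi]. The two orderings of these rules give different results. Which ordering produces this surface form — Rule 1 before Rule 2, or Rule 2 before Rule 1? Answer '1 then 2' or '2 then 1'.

1 then 2

Order 1 then 2:
  1 Spirantization: [zuwidobmi] → [zuwizobmi]
  2 Syncope: [zuwizobmi] → [zwzobmi]
  result: [zwzobmi]
Order 2 then 1:
  2 Syncope: [zuwidobmi] → [zwdobmi]
  1 Spirantization: no change — [zwdobmi]
  result: [zwdobmi]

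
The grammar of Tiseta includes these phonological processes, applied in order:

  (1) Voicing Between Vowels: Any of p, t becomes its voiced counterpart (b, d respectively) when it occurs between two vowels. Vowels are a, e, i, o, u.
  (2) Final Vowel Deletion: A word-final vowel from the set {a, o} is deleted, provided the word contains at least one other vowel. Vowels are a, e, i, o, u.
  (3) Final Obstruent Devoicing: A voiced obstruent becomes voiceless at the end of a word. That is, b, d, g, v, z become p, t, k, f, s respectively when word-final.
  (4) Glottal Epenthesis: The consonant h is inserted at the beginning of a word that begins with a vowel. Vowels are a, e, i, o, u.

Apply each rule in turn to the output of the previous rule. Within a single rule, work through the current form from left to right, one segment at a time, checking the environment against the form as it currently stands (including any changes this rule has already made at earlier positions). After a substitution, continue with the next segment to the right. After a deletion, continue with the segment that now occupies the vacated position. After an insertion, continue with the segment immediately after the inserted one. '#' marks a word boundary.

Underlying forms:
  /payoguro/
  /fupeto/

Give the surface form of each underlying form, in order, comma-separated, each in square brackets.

/payoguro/:
  (1) Voicing Between Vowels: no change — [payoguro]
  (2) Final Vowel Deletion: [payoguro] → [payogur]
  (3) Final Obstruent Devoicing: no change — [payogur]
  (4) Glottal Epenthesis: no change — [payogur]
/fupeto/:
  (1) Voicing Between Vowels: [fupeto] → [fubedo]
  (2) Final Vowel Deletion: [fubedo] → [fubed]
  (3) Final Obstruent Devoicing: [fubed] → [fubet]
  (4) Glottal Epenthesis: no change — [fubet]

[payogur], [fubet]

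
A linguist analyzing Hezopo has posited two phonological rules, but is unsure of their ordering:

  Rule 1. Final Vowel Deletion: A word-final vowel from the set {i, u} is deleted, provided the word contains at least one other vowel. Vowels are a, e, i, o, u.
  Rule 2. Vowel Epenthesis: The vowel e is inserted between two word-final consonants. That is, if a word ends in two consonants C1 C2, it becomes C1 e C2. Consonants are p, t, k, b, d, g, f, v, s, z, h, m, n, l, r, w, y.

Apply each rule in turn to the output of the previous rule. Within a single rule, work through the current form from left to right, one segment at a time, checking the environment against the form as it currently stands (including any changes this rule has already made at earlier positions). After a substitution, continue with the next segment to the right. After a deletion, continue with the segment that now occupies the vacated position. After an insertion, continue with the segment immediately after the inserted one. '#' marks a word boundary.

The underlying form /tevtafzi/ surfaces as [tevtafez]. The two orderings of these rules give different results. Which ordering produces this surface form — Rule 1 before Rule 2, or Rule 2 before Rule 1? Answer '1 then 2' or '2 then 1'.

1 then 2

Order 1 then 2:
  1 Final Vowel Deletion: [tevtafzi] → [tevtafz]
  2 Vowel Epenthesis: [tevtafz] → [tevtafez]
  result: [tevtafez]
Order 2 then 1:
  2 Vowel Epenthesis: no change — [tevtafzi]
  1 Final Vowel Deletion: [tevtafzi] → [tevtafz]
  result: [tevtafz]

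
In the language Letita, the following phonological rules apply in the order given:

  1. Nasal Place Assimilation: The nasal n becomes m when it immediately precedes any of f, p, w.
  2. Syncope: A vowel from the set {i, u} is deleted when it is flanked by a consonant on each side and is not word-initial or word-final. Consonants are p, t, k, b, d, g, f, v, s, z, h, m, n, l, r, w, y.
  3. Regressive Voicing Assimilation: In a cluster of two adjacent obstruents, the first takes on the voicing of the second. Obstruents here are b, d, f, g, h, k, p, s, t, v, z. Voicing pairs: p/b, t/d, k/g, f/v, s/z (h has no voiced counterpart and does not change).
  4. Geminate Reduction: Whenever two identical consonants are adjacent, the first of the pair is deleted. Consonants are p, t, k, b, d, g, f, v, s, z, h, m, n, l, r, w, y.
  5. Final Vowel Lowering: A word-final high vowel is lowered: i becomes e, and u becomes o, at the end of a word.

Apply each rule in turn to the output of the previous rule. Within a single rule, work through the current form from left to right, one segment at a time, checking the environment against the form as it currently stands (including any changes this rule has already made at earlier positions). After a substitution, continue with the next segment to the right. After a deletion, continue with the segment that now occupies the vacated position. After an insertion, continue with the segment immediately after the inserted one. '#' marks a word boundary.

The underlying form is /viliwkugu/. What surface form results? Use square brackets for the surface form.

[vlwgo]

1 Nasal Place Assimilation: no change — [viliwkugu]
2 Syncope: [viliwkugu] → [vlwkgu]
3 Regressive Voicing Assimilation: [vlwkgu] → [vlwggu]
4 Geminate Reduction: [vlwggu] → [vlwgu]
5 Final Vowel Lowering: [vlwgu] → [vlwgo]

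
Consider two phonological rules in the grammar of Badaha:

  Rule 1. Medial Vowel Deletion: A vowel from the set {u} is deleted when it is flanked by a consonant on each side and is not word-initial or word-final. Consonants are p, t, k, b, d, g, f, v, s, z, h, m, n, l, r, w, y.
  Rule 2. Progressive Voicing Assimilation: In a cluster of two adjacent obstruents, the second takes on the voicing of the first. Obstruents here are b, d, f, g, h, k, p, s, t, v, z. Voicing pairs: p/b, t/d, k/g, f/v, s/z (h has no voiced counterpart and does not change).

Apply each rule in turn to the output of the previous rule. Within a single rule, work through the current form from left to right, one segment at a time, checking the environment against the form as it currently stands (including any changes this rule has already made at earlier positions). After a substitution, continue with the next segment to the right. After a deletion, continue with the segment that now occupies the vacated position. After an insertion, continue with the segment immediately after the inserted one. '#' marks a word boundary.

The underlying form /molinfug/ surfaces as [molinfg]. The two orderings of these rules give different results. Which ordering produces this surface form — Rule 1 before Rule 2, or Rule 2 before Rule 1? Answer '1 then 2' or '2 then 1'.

2 then 1

Order 1 then 2:
  1 Medial Vowel Deletion: [molinfug] → [molinfg]
  2 Progressive Voicing Assimilation: [molinfg] → [molinfk]
  result: [molinfk]
Order 2 then 1:
  2 Progressive Voicing Assimilation: no change — [molinfug]
  1 Medial Vowel Deletion: [molinfug] → [molinfg]
  result: [molinfg]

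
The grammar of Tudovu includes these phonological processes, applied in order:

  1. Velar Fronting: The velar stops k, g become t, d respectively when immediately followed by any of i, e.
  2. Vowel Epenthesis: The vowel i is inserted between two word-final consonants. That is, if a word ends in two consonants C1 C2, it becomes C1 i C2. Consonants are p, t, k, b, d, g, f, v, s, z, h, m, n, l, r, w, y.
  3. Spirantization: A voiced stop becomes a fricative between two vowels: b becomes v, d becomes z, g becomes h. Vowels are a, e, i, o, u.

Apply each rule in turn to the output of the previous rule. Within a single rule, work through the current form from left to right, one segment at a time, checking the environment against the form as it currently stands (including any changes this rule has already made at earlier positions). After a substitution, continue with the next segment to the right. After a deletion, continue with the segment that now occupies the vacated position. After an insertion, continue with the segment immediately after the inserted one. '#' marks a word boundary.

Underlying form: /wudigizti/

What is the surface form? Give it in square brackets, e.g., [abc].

1 Velar Fronting: [wudigizti] → [wudidizti]
2 Vowel Epenthesis: no change — [wudidizti]
3 Spirantization: [wudidizti] → [wuzizizti]

[wuzizizti]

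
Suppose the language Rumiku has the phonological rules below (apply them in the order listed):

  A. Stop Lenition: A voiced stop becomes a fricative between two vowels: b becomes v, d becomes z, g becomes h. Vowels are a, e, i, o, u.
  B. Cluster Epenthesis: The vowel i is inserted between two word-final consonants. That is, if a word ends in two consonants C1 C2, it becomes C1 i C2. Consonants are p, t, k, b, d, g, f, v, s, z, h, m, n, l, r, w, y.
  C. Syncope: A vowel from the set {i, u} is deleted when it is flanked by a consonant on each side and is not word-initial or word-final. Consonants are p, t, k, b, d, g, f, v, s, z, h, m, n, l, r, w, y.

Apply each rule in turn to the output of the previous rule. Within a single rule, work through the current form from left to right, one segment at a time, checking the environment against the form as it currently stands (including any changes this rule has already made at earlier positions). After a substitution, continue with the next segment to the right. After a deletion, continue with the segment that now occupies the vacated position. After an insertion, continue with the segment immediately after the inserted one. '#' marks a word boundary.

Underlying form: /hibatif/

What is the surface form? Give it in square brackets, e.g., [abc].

[hvatf]

A Stop Lenition: [hibatif] → [hivatif]
B Cluster Epenthesis: no change — [hivatif]
C Syncope: [hivatif] → [hvatf]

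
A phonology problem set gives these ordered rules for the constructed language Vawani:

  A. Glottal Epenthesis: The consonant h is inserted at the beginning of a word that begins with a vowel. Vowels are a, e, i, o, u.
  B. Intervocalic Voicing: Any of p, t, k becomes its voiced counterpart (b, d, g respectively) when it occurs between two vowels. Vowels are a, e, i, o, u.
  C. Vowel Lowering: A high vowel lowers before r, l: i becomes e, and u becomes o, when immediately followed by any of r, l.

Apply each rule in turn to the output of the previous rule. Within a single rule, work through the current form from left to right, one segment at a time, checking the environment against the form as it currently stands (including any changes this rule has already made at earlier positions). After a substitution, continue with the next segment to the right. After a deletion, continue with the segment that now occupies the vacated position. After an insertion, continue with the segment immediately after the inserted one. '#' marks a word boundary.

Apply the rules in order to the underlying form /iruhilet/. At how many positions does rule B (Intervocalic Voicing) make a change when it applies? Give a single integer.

0

A Glottal Epenthesis: [iruhilet] → [hiruhilet]
B Intervocalic Voicing: no change — [hiruhilet]
C Vowel Lowering: [hiruhilet] → [heruhelet]
Rule B changed 0 position(s).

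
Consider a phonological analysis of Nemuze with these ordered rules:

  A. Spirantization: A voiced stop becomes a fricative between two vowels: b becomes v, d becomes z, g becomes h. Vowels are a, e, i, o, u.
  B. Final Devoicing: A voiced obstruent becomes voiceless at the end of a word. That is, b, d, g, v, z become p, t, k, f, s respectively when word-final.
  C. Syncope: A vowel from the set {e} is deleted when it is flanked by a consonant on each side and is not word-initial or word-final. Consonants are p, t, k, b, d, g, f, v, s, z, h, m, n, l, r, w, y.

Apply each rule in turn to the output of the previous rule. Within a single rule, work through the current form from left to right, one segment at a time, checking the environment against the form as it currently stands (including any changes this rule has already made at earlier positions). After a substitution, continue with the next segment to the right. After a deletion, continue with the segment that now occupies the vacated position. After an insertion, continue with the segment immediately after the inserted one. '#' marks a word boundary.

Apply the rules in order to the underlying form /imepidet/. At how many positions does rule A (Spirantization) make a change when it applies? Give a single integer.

1

A Spirantization: [imepidet] → [imepizet]
B Final Devoicing: no change — [imepizet]
C Syncope: [imepizet] → [impizt]
Rule A changed 1 position(s).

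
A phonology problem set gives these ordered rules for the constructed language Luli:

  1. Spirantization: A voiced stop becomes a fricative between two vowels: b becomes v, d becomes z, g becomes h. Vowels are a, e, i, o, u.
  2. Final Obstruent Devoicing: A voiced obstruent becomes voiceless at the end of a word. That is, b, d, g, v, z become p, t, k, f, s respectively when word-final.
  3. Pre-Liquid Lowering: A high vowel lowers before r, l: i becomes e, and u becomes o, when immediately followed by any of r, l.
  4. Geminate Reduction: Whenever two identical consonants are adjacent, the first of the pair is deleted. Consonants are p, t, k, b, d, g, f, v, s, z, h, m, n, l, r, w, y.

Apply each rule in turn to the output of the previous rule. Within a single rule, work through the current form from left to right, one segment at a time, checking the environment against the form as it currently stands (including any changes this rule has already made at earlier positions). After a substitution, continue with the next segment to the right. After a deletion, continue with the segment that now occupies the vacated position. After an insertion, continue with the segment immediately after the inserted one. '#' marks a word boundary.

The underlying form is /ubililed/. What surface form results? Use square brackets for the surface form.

[uvelelet]

1 Spirantization: [ubililed] → [uvililed]
2 Final Obstruent Devoicing: [uvililed] → [uvililet]
3 Pre-Liquid Lowering: [uvililet] → [uvelelet]
4 Geminate Reduction: no change — [uvelelet]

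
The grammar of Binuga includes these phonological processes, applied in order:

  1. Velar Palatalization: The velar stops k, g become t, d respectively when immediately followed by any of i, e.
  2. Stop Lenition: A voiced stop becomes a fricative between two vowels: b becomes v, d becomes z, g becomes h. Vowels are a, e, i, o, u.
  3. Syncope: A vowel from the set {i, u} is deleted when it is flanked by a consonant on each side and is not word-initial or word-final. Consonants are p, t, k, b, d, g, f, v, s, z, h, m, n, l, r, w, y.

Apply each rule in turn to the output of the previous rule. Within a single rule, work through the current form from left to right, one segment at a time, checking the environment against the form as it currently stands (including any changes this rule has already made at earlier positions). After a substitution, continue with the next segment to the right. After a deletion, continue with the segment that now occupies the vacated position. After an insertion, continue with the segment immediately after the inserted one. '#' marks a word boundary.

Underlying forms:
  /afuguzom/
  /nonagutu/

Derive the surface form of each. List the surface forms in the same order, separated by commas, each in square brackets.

/afuguzom/:
  1 Velar Palatalization: no change — [afuguzom]
  2 Stop Lenition: [afuguzom] → [afuhuzom]
  3 Syncope: [afuhuzom] → [afhzom]
/nonagutu/:
  1 Velar Palatalization: no change — [nonagutu]
  2 Stop Lenition: [nonagutu] → [nonahutu]
  3 Syncope: [nonahutu] → [nonahtu]

[afhzom], [nonahtu]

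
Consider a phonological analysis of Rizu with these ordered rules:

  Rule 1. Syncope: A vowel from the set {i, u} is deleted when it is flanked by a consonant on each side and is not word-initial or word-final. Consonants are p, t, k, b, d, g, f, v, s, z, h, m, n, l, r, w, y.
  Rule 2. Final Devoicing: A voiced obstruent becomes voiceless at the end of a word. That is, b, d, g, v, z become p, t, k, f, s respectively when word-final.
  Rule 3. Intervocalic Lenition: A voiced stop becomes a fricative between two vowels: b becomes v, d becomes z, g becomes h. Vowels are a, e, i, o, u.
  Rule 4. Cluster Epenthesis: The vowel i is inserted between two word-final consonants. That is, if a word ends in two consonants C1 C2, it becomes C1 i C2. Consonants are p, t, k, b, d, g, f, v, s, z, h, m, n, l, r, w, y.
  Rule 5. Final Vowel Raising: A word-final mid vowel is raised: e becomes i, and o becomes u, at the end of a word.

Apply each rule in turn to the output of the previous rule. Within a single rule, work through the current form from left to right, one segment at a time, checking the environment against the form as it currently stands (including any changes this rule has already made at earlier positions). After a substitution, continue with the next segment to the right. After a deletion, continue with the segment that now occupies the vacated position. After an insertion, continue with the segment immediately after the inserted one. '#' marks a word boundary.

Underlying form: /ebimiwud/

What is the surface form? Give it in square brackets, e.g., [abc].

Rule 1 Syncope: [ebimiwud] → [ebmwd]
Rule 2 Final Devoicing: [ebmwd] → [ebmwt]
Rule 3 Intervocalic Lenition: no change — [ebmwt]
Rule 4 Cluster Epenthesis: [ebmwt] → [ebmwit]
Rule 5 Final Vowel Raising: no change — [ebmwit]

[ebmwit]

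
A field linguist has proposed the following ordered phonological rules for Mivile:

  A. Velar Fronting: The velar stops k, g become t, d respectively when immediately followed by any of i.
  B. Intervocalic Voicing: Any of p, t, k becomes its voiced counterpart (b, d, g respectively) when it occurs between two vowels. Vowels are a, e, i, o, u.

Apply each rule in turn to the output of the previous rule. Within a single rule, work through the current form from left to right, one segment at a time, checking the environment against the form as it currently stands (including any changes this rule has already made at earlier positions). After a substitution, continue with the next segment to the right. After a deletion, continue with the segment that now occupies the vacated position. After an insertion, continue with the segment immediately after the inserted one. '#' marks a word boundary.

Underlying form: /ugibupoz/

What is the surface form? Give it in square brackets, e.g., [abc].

A Velar Fronting: [ugibupoz] → [udibupoz]
B Intervocalic Voicing: [udibupoz] → [udibuboz]

[udibuboz]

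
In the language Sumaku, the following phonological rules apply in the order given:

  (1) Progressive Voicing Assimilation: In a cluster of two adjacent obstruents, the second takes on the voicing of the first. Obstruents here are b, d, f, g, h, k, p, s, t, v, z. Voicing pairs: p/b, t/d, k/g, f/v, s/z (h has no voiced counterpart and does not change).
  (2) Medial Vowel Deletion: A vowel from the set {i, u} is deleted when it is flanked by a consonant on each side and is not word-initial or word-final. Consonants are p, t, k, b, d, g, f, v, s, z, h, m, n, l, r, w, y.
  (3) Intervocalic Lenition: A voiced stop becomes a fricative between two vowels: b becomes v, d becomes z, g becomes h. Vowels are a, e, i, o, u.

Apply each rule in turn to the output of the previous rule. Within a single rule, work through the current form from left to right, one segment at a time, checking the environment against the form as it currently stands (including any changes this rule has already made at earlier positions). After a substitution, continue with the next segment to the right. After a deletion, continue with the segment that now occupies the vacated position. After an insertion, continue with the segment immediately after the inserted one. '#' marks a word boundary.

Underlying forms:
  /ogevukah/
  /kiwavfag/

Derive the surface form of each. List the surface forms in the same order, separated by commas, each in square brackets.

/ogevukah/:
  (1) Progressive Voicing Assimilation: no change — [ogevukah]
  (2) Medial Vowel Deletion: [ogevukah] → [ogevkah]
  (3) Intervocalic Lenition: [ogevkah] → [ohevkah]
/kiwavfag/:
  (1) Progressive Voicing Assimilation: [kiwavfag] → [kiwavvag]
  (2) Medial Vowel Deletion: [kiwavvag] → [kwavvag]
  (3) Intervocalic Lenition: no change — [kwavvag]

[ohevkah], [kwavvag]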